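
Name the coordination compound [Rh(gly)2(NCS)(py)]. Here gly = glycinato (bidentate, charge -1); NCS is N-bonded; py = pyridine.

There is no counter-ion, so the complex is neutral overall.
Ligand charges: 2×glycinato (-1 each), 1×isothiocyanato (-1 each), 1×pyridine (neutral); total -3. So Rh + (-3) = 0, giving Rh = +3.
Ligands are named alphabetically: glycinato before isothiocyanato before pyridine.

bis(glycinato)isothiocyanato(pyridine)rhodium(III)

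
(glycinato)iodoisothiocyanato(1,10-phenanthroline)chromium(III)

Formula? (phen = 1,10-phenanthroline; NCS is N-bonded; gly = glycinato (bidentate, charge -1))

Ligands: 1 iodo (I, -1), 1 1,10-phenanthroline (phen, neutral), 1 isothiocyanato (NCS, -1), 1 glycinato (gly, -1). Ligand charge sum = -3.
With Cr in oxidation state +3, the complex ion is [Cr...].

[Cr(gly)I(NCS)(phen)]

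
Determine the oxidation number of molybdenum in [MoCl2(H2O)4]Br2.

+4

2 bromide outside the brackets (-1 each) → the complex ion is 2+.
Ligand charges: 2×Cl = -2; 4×H2O neutral; sum -2.
Mo + (-2) = 2+ ⇒ Mo is +4.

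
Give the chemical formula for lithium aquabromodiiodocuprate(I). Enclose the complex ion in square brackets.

Ligands: 1 aqua (H2O, neutral), 2 iodo (I, -1), 1 bromo (Br, -1). Ligand charge sum = -3.
Charge balance with lithium (+1) requires 1 complex ion per 2 lithium.

Li2[CuBr(H2O)I2]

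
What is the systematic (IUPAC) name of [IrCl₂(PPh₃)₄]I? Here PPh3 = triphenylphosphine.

The 1 iodide counter-ion carries a total charge of -1, so each complex ion is 1+.
Ligand charges: 2×chloro (-1 each), 4×triphenylphosphine (neutral); total -2. So Ir + (-2) = 1+, giving Ir = +3.
Ligands are named alphabetically: chloro before triphenylphosphine.

dichlorotetrakis(triphenylphosphine)iridium(III) iodide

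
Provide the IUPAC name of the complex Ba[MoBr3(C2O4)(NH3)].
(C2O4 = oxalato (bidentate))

The 1 barium counter-ion carries a total charge of +2, so each complex ion is 2−.
Ligand charges: 1×ammine (neutral), 1×oxalato (-2 each), 3×bromo (-1 each); total -5. So Mo + (-5) = 2−, giving Mo = +3.
The complex ion is anionic, so molybdenum takes the -ate form molybdate(III).

barium amminetribromooxalatomolybdate(III)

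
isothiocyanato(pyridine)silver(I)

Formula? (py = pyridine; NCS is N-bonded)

[Ag(NCS)(py)]

Ligands: 1 pyridine (py, neutral), 1 isothiocyanato (NCS, -1). Ligand charge sum = -1.
With Ag in oxidation state +1, the complex ion is [Ag...].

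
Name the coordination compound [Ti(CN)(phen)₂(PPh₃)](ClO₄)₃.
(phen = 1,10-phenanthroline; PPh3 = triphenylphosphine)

cyanobis(1,10-phenanthroline)(triphenylphosphine)titanium(IV) perchlorate

The 3 perchlorate counter-ions carry a total charge of -3, so each complex ion is 3+.
Ligand charges: 2×1,10-phenanthroline (neutral), 1×cyano (-1 each), 1×triphenylphosphine (neutral); total -1. So Ti + (-1) = 3+, giving Ti = +4.
Ligands are named alphabetically: cyano before phenanthroline before triphenylphosphine.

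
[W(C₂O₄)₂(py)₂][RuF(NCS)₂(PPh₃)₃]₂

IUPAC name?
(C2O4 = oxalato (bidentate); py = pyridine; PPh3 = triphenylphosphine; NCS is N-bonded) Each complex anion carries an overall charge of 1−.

dioxalatobis(pyridine)tungsten(VI) fluorodiisothiocyanatotris(triphenylphosphine)ruthenate(II)

The complex anion is given as 1−; its ligand charges sum to -3, so Ru = +2.
With 2 anions per cation, the cation must be 2×1 = 2+.
Cation: ligand charges sum to -4; for the ion to be 2+, W = +6.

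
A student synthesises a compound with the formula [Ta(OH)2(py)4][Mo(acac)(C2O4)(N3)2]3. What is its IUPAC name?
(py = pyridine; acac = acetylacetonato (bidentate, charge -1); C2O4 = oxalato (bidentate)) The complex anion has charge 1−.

Both ions are complex: the cation is named first with the plain metal name, the anion second with the -ate form; each ion's ligands are alphabetised independently.
The complex anion is given as 1−; its ligand charges sum to -5, so Mo = +4.
With 3 anions per cation, the cation must be 3×1 = 3+.
Cation: ligand charges sum to -2; for the ion to be 3+, Ta = +5.

dihydroxotetrakis(pyridine)tantalum(V) (acetylacetonato)diazidooxalatomolybdate(IV)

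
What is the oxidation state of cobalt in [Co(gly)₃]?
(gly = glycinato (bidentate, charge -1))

No counter-ion: the bracketed complex is neutral.
Ligand charges: 3×gly = -3; sum -3.
Co + (-3) = 0 ⇒ Co is +3.

+3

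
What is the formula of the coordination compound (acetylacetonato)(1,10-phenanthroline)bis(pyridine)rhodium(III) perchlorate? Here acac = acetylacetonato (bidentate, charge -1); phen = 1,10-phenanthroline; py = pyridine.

[Rh(acac)(phen)(py)2](ClO4)2

Ligands: 1 acetylacetonato (acac, -1), 1 1,10-phenanthroline (phen, neutral), 2 pyridine (py, neutral). Ligand charge sum = -1.
With Rh in oxidation state +3, the complex ion is [Rh...]^2+.
Charge balance with perchlorate (-1) requires 1 complex ion per 2 perchlorate.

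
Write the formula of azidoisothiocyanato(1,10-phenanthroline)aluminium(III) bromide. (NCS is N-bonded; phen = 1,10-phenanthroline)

Ligands: 1 azido (N3, -1), 1 isothiocyanato (NCS, -1), 1 1,10-phenanthroline (phen, neutral). Ligand charge sum = -2.
With Al in oxidation state +3, the complex ion is [Al...]^1+.
Charge balance with bromide (-1) requires 1 complex ion per 1 bromide.

[Al(N3)(NCS)(phen)]Br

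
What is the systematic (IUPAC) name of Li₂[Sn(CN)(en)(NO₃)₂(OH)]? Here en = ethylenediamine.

The 2 lithium counter-ions carry a total charge of +2, so each complex ion is 2−.
Ligand charges: 1×ethylenediamine (neutral), 1×hydroxo (-1 each), 2×nitrato (-1 each), 1×cyano (-1 each); total -4. So Sn + (-4) = 2−, giving Sn = +2.
Ligands are named alphabetically: cyano before ethylenediamine before hydroxo before nitrato.
The complex ion is anionic, so tin takes the -ate form stannate(II).

lithium cyano(ethylenediamine)hydroxodinitratostannate(II)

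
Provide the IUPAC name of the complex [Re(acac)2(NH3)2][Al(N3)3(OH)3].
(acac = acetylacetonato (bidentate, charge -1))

Both ions are complex: the cation is named first with the plain metal name, the anion second with the -ate form; each ion's ligands are alphabetised independently.
Aluminium is always +3 in its complexes; the anion's ligand charges sum to -6, so the complex anion is 3−.
A 1:1 salt means the cation carries the equal and opposite charge, 3+.
Cation: ligand charges sum to -2; for the ion to be 3+, Re = +5.

bis(acetylacetonato)diamminerhenium(V) triazidotrihydroxoaluminate(III)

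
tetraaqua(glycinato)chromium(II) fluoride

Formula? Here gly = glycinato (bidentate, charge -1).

[Cr(gly)(H2O)4]F

Ligands: 4 aqua (H2O, neutral), 1 glycinato (gly, -1). Ligand charge sum = -1.
With Cr in oxidation state +2, the complex ion is [Cr...]^1+.
Charge balance with fluoride (-1) requires 1 complex ion per 1 fluoride.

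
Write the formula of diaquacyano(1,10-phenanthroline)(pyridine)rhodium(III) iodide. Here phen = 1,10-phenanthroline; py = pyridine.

Ligands: 1 1,10-phenanthroline (phen, neutral), 1 pyridine (py, neutral), 1 cyano (CN, -1), 2 aqua (H2O, neutral). Ligand charge sum = -1.
Charge balance with iodide (-1) requires 1 complex ion per 2 iodide.

[Rh(CN)(H2O)2(phen)(py)]I2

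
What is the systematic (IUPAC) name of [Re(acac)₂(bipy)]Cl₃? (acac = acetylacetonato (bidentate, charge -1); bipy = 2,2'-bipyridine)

bis(acetylacetonato)(2,2'-bipyridine)rhenium(V) chloride

The 3 chloride counter-ions carry a total charge of -3, so each complex ion is 3+.
Ligand charges: 2×acetylacetonato (-1 each), 1×2,2'-bipyridine (neutral); total -2. So Re + (-2) = 3+, giving Re = +5.
Ligands are named alphabetically: acetylacetonato before bipyridine.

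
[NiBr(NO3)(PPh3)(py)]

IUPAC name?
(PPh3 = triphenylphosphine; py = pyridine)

There is no counter-ion, so the complex is neutral overall.
Ligand charges: 1×nitrato (-1 each), 1×bromo (-1 each), 1×triphenylphosphine (neutral), 1×pyridine (neutral); total -2. So Ni + (-2) = 0, giving Ni = +2.
Ligands are named alphabetically: bromo before nitrato before pyridine before triphenylphosphine.

bromonitrato(pyridine)(triphenylphosphine)nickel(II)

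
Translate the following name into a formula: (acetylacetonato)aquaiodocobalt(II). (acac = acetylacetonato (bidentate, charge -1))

Ligands: 1 acetylacetonato (acac, -1), 1 aqua (H2O, neutral), 1 iodo (I, -1). Ligand charge sum = -2.
With Co in oxidation state +2, the complex ion is [Co...].

[Co(acac)(H2O)I]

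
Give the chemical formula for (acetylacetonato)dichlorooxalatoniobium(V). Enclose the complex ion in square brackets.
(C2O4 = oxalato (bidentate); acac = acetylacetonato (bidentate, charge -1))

[Nb(acac)(C2O4)Cl2]

Ligands: 1 oxalato (C2O4, -2), 2 chloro (Cl, -1), 1 acetylacetonato (acac, -1). Ligand charge sum = -5.
With Nb in oxidation state +5, the complex ion is [Nb...].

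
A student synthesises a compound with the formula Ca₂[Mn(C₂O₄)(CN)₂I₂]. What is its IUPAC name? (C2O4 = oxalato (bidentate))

The 2 calcium counter-ions carry a total charge of +4, so each complex ion is 4−.
Ligand charges: 2×cyano (-1 each), 2×iodo (-1 each), 1×oxalato (-2 each); total -6. So Mn + (-6) = 4−, giving Mn = +2.
The complex ion is anionic, so manganese takes the -ate form manganate(II).

calcium dicyanodiiodooxalatomanganate(II)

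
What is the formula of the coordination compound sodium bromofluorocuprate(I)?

Ligands: 1 fluoro (F, -1), 1 bromo (Br, -1). Ligand charge sum = -2.
Charge balance with sodium (+1) requires 1 complex ion per 1 sodium.

Na[CuBrF]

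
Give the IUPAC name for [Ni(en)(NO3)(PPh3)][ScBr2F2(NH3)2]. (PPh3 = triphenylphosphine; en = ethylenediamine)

(ethylenediamine)nitrato(triphenylphosphine)nickel(II) diamminedibromodifluoroscandate(III)

Scandium is always +3 in its complexes; the anion's ligand charges sum to -4, so the complex anion is 1−.
A 1:1 salt means the cation carries the equal and opposite charge, 1+.
Cation: ligand charges sum to -1; for the ion to be 1+, Ni = +2.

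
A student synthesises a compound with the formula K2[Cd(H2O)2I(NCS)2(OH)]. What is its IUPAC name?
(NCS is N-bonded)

potassium diaquahydroxoiododiisothiocyanatocadmate(II)

The 2 potassium counter-ions carry a total charge of +2, so each complex ion is 2−.
Ligand charges: 2×aqua (neutral), 2×isothiocyanato (-1 each), 1×hydroxo (-1 each), 1×iodo (-1 each); total -4. So Cd + (-4) = 2−, giving Cd = +2.
Ligands are named alphabetically: aqua before hydroxo before iodo before isothiocyanato.
The complex ion is anionic, so cadmium takes the -ate form cadmate(II).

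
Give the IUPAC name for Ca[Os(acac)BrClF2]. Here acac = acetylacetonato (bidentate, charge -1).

calcium (acetylacetonato)bromochlorodifluoroosmate(III)

The 1 calcium counter-ion carries a total charge of +2, so each complex ion is 2−.
Ligand charges: 1×bromo (-1 each), 2×fluoro (-1 each), 1×chloro (-1 each), 1×acetylacetonato (-1 each); total -5. So Os + (-5) = 2−, giving Os = +3.
Ligands are named alphabetically: acetylacetonato before bromo before chloro before fluoro.
The complex ion is anionic, so osmium takes the -ate form osmate(III).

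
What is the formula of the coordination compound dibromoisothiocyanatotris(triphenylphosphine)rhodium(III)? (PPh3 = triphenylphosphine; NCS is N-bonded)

[RhBr2(NCS)(PPh3)3]

Ligands: 3 triphenylphosphine (PPh3, neutral), 1 isothiocyanato (NCS, -1), 2 bromo (Br, -1). Ligand charge sum = -3.
With Rh in oxidation state +3, the complex ion is [Rh...].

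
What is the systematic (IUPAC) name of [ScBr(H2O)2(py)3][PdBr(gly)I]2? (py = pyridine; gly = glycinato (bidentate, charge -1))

Scandium is always +3 in its complexes; the cation's ligand charges sum to -1, so the complex cation is 2+.
With 2 anions per cation, each anion must be 2/2 = 1−.
Anion: ligand charges sum to -3; for the ion to be 1−, Pd = +2.

diaquabromotris(pyridine)scandium(III) bromo(glycinato)iodopalladate(II)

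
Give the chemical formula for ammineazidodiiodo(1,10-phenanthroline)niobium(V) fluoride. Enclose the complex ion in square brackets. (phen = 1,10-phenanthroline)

Ligands: 2 iodo (I, -1), 1 1,10-phenanthroline (phen, neutral), 1 azido (N3, -1), 1 ammine (NH3, neutral). Ligand charge sum = -3.
With Nb in oxidation state +5, the complex ion is [Nb...]^2+.
Charge balance with fluoride (-1) requires 1 complex ion per 2 fluoride.

[NbI2(N3)(NH3)(phen)]F2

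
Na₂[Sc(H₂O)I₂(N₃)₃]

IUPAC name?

sodium aquatriazidodiiodoscandate(III)

The 2 sodium counter-ions carry a total charge of +2, so each complex ion is 2−.
Ligand charges: 3×azido (-1 each), 2×iodo (-1 each), 1×aqua (neutral); total -5. So Sc + (-5) = 2−, giving Sc = +3.
Ligands are named alphabetically: aqua before azido before iodo.
The complex ion is anionic, so scandium takes the -ate form scandate(III).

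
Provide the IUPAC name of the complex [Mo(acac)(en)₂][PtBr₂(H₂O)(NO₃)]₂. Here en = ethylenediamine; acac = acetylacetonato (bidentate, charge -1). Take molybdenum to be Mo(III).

Both ions are complex: the cation is named first with the plain metal name, the anion second with the -ate form; each ion's ligands are alphabetised independently.
Mo is given as +3; the cation's ligand charges sum to -1, so the complex cation is 2+.
With 2 anions per cation, each anion must be 2/2 = 1−.
Anion: ligand charges sum to -3; for the ion to be 1−, Pt = +2.

(acetylacetonato)bis(ethylenediamine)molybdenum(III) aquadibromonitratoplatinate(II)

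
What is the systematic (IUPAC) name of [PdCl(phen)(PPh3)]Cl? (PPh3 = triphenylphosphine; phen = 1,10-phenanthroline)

The 1 chloride counter-ion carries a total charge of -1, so each complex ion is 1+.
Ligand charges: 1×triphenylphosphine (neutral), 1×1,10-phenanthroline (neutral), 1×chloro (-1 each); total -1. So Pd + (-1) = 1+, giving Pd = +2.
Ligands are named alphabetically: chloro before phenanthroline before triphenylphosphine.

chloro(1,10-phenanthroline)(triphenylphosphine)palladium(II) chloride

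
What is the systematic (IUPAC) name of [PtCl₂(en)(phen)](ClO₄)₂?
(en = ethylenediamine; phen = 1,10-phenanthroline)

dichloro(ethylenediamine)(1,10-phenanthroline)platinum(IV) perchlorate

The 2 perchlorate counter-ions carry a total charge of -2, so each complex ion is 2+.
Ligand charges: 2×chloro (-1 each), 1×ethylenediamine (neutral), 1×1,10-phenanthroline (neutral); total -2. So Pt + (-2) = 2+, giving Pt = +4.
Ligands are named alphabetically: chloro before ethylenediamine before phenanthroline.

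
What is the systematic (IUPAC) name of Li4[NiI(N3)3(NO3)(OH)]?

lithium triazidohydroxoiodonitratonickelate(II)

The 4 lithium counter-ions carry a total charge of +4, so each complex ion is 4−.
Ligand charges: 3×azido (-1 each), 1×hydroxo (-1 each), 1×nitrato (-1 each), 1×iodo (-1 each); total -6. So Ni + (-6) = 4−, giving Ni = +2.
The complex ion is anionic, so nickel takes the -ate form nickelate(II).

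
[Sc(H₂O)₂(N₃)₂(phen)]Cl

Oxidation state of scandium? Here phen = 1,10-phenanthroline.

1 chloride outside the brackets (-1 each) → the complex ion is 1+.
Ligand charges: 1×phen neutral; 2×N3 = -2; 2×H2O neutral; sum -2.
Sc + (-2) = 1+ ⇒ Sc is +3.

+3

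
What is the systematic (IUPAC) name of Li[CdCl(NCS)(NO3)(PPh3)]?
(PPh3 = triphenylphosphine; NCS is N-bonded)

lithium chloroisothiocyanatonitrato(triphenylphosphine)cadmate(II)

The 1 lithium counter-ion carries a total charge of +1, so each complex ion is 1−.
Ligand charges: 1×nitrato (-1 each), 1×triphenylphosphine (neutral), 1×chloro (-1 each), 1×isothiocyanato (-1 each); total -3. So Cd + (-3) = 1−, giving Cd = +2.
The complex ion is anionic, so cadmium takes the -ate form cadmate(II).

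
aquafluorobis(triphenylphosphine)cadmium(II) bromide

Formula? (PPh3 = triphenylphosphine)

Ligands: 2 triphenylphosphine (PPh3, neutral), 1 fluoro (F, -1), 1 aqua (H2O, neutral). Ligand charge sum = -1.
Charge balance with bromide (-1) requires 1 complex ion per 1 bromide.

[CdF(H2O)(PPh3)2]Br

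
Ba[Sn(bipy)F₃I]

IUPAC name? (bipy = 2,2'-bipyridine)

The 1 barium counter-ion carries a total charge of +2, so each complex ion is 2−.
Ligand charges: 1×iodo (-1 each), 3×fluoro (-1 each), 1×2,2'-bipyridine (neutral); total -4. So Sn + (-4) = 2−, giving Sn = +2.
Ligands are named alphabetically: bipyridine before fluoro before iodo.
The complex ion is anionic, so tin takes the -ate form stannate(II).

barium (2,2'-bipyridine)trifluoroiodostannate(II)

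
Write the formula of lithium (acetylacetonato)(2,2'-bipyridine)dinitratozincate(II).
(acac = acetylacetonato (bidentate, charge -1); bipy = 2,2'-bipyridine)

Ligands: 1 acetylacetonato (acac, -1), 2 nitrato (NO3, -1), 1 2,2'-bipyridine (bipy, neutral). Ligand charge sum = -3.
With Zn in oxidation state +2, the complex ion is [Zn...]^1−.
Charge balance with lithium (+1) requires 1 complex ion per 1 lithium.

Li[Zn(acac)(bipy)(NO3)2]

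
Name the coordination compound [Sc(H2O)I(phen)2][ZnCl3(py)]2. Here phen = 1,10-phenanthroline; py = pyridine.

Both ions are complex: the cation is named first with the plain metal name, the anion second with the -ate form; each ion's ligands are alphabetised independently.
Zinc is always +2 in its complexes; the anion's ligand charges sum to -3, so the complex anion is 1−.
With 2 anions per cation, the cation must be 2×1 = 2+.
Cation: ligand charges sum to -1; for the ion to be 2+, Sc = +3.

aquaiodobis(1,10-phenanthroline)scandium(III) trichloro(pyridine)zincate(II)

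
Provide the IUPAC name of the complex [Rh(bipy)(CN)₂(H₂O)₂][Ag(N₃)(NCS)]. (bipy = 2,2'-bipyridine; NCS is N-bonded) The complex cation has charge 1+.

diaqua(2,2'-bipyridine)dicyanorhodium(III) azidoisothiocyanatoargentate(I)

Both ions are complex: the cation is named first with the plain metal name, the anion second with the -ate form; each ion's ligands are alphabetised independently.
The complex cation is given as 1+; its ligand charges sum to -2, so Rh = +3.
A 1:1 salt means the anion carries the equal and opposite charge, 1−.
Anion: ligand charges sum to -2; for the ion to be 1−, Ag = +1.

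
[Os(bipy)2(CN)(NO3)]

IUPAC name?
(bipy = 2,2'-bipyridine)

There is no counter-ion, so the complex is neutral overall.
Ligand charges: 2×2,2'-bipyridine (neutral), 1×cyano (-1 each), 1×nitrato (-1 each); total -2. So Os + (-2) = 0, giving Os = +2.
Ligands are named alphabetically: bipyridine before cyano before nitrato.

bis(2,2'-bipyridine)cyanonitratoosmium(II)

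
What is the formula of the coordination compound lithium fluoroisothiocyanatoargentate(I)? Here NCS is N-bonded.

Li[AgF(NCS)]

Ligands: 1 isothiocyanato (NCS, -1), 1 fluoro (F, -1). Ligand charge sum = -2.
With Ag in oxidation state +1, the complex ion is [Ag...]^1−.
Charge balance with lithium (+1) requires 1 complex ion per 1 lithium.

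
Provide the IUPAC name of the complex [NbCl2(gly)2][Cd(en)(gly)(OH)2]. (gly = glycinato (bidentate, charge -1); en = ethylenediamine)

dichlorobis(glycinato)niobium(V) (ethylenediamine)(glycinato)dihydroxocadmate(II)

Cadmium is always +2 in its complexes; the anion's ligand charges sum to -3, so the complex anion is 1−.
A 1:1 salt means the cation carries the equal and opposite charge, 1+.
Cation: ligand charges sum to -4; for the ion to be 1+, Nb = +5.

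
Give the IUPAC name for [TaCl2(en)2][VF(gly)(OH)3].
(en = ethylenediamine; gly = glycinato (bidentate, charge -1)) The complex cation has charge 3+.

dichlorobis(ethylenediamine)tantalum(V) fluoro(glycinato)trihydroxovanadate(II)

Both ions are complex: the cation is named first with the plain metal name, the anion second with the -ate form; each ion's ligands are alphabetised independently.
The complex cation is given as 3+; its ligand charges sum to -2, so Ta = +5.
A 1:1 salt means the anion carries the equal and opposite charge, 3−.
Anion: ligand charges sum to -5; for the ion to be 3−, V = +2.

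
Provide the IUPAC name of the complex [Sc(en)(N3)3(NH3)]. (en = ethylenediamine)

There is no counter-ion, so the complex is neutral overall.
Ligand charges: 3×azido (-1 each), 1×ethylenediamine (neutral), 1×ammine (neutral); total -3. So Sc + (-3) = 0, giving Sc = +3.
Ligands are named alphabetically: ammine before azido before ethylenediamine.

amminetriazido(ethylenediamine)scandium(III)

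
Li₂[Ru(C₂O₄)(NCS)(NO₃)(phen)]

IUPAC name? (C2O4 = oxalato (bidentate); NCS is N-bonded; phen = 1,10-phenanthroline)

lithium isothiocyanatonitratooxalato(1,10-phenanthroline)ruthenate(II)

The 2 lithium counter-ions carry a total charge of +2, so each complex ion is 2−.
Ligand charges: 1×oxalato (-2 each), 1×isothiocyanato (-1 each), 1×nitrato (-1 each), 1×1,10-phenanthroline (neutral); total -4. So Ru + (-4) = 2−, giving Ru = +2.
Ligands are named alphabetically: isothiocyanato before nitrato before oxalato before phenanthroline.
The complex ion is anionic, so ruthenium takes the -ate form ruthenate(II).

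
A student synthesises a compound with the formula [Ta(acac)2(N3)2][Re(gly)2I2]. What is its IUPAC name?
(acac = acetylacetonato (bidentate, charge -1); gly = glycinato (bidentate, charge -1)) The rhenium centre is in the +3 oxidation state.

Re is given as +3; the anion's ligand charges sum to -4, so the complex anion is 1−.
A 1:1 salt means the cation carries the equal and opposite charge, 1+.
Cation: ligand charges sum to -4; for the ion to be 1+, Ta = +5.

bis(acetylacetonato)diazidotantalum(V) bis(glycinato)diiodorhenate(III)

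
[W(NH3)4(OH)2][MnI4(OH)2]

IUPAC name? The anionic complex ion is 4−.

The complex anion is given as 4−; its ligand charges sum to -6, so Mn = +2.
A 1:1 salt means the cation carries the equal and opposite charge, 4+.
Cation: ligand charges sum to -2; for the ion to be 4+, W = +6.

tetraamminedihydroxotungsten(VI) dihydroxotetraiodomanganate(II)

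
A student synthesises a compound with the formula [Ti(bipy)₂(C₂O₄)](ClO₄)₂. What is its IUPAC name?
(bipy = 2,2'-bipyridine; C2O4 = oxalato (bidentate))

bis(2,2'-bipyridine)oxalatotitanium(IV) perchlorate

The 2 perchlorate counter-ions carry a total charge of -2, so each complex ion is 2+.
Ligand charges: 2×2,2'-bipyridine (neutral), 1×oxalato (-2 each); total -2. So Ti + (-2) = 2+, giving Ti = +4.
Ligands are named alphabetically: bipyridine before oxalato.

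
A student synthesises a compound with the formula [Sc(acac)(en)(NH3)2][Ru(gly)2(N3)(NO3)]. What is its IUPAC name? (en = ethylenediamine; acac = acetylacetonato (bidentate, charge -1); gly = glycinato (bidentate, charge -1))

Both ions are complex: the cation is named first with the plain metal name, the anion second with the -ate form; each ion's ligands are alphabetised independently.
Scandium is always +3 in its complexes; the cation's ligand charges sum to -1, so the complex cation is 2+.
A 1:1 salt means the anion carries the equal and opposite charge, 2−.
Anion: ligand charges sum to -4; for the ion to be 2−, Ru = +2.

(acetylacetonato)diammine(ethylenediamine)scandium(III) azidobis(glycinato)nitratoruthenate(II)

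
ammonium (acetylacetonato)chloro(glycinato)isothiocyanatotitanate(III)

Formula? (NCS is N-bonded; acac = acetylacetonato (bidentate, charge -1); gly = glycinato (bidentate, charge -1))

NH4[Ti(acac)Cl(gly)(NCS)]

Ligands: 1 isothiocyanato (NCS, -1), 1 chloro (Cl, -1), 1 acetylacetonato (acac, -1), 1 glycinato (gly, -1). Ligand charge sum = -4.
With Ti in oxidation state +3, the complex ion is [Ti...]^1−.
Charge balance with ammonium (+1) requires 1 complex ion per 1 ammonium.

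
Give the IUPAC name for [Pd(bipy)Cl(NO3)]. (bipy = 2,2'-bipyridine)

(2,2'-bipyridine)chloronitratopalladium(II)

There is no counter-ion, so the complex is neutral overall.
Ligand charges: 1×nitrato (-1 each), 1×2,2'-bipyridine (neutral), 1×chloro (-1 each); total -2. So Pd + (-2) = 0, giving Pd = +2.
Ligands are named alphabetically: bipyridine before chloro before nitrato.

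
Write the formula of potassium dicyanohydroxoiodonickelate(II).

Ligands: 2 cyano (CN, -1), 1 iodo (I, -1), 1 hydroxo (OH, -1). Ligand charge sum = -4.
With Ni in oxidation state +2, the complex ion is [Ni...]^2−.
Charge balance with potassium (+1) requires 1 complex ion per 2 potassium.

K2[Ni(CN)2I(OH)]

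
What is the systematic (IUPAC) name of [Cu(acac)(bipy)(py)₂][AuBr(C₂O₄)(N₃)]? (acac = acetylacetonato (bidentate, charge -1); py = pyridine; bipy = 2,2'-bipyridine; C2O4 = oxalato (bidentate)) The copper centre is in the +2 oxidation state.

(acetylacetonato)(2,2'-bipyridine)bis(pyridine)copper(II) azidobromooxalatoaurate(III)

Both ions are complex: the cation is named first with the plain metal name, the anion second with the -ate form; each ion's ligands are alphabetised independently.
Cu is given as +2; the cation's ligand charges sum to -1, so the complex cation is 1+.
A 1:1 salt means the anion carries the equal and opposite charge, 1−.
Anion: ligand charges sum to -4; for the ion to be 1−, Au = +3.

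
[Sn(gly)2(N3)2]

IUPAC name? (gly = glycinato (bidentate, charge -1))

There is no counter-ion, so the complex is neutral overall.
Ligand charges: 2×glycinato (-1 each), 2×azido (-1 each); total -4. So Sn + (-4) = 0, giving Sn = +4.
Ligands are named alphabetically: azido before glycinato.

diazidobis(glycinato)tin(IV)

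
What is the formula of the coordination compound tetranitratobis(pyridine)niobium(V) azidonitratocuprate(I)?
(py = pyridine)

Cation [Nb…]: ligand charges -4, Nb(V) ⇒ ion charge 1+.
Anion [Cu…]: ligand charges -2, Cu(I) ⇒ ion charge 1−.
One 1+ cation balances one 1− anion.

[Nb(NO3)4(py)2][Cu(N3)(NO3)]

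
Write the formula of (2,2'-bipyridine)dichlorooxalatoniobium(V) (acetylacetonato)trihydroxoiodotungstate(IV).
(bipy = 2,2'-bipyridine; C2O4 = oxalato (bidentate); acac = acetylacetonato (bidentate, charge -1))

[Nb(bipy)(C2O4)Cl2][W(acac)I(OH)3]

Cation [Nb…]: ligand charges -4, Nb(V) ⇒ ion charge 1+.
Anion [W…]: ligand charges -5, W(IV) ⇒ ion charge 1−.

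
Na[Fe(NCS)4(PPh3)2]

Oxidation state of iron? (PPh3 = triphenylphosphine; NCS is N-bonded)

1 sodium outside the brackets (+1 each) → the complex ion is 1−.
Ligand charges: 2×PPh3 neutral; 4×NCS = -4; sum -4.
Fe + (-4) = 1− ⇒ Fe is +3.

+3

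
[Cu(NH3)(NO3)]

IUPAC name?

amminenitratocopper(I)

There is no counter-ion, so the complex is neutral overall.
Ligand charges: 1×nitrato (-1 each), 1×ammine (neutral); total -1. So Cu + (-1) = 0, giving Cu = +1.
Ligands are named alphabetically: ammine before nitrato.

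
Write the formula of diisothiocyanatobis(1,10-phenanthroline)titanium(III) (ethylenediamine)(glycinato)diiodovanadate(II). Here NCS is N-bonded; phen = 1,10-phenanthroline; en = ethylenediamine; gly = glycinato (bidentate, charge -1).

Cation [Ti…]: ligand charges -2, Ti(III) ⇒ ion charge 1+.
Anion [V…]: ligand charges -3, V(II) ⇒ ion charge 1−.
One 1+ cation balances one 1− anion.

[Ti(NCS)2(phen)2][V(en)(gly)I2]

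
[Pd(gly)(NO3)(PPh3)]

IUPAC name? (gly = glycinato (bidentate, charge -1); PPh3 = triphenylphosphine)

(glycinato)nitrato(triphenylphosphine)palladium(II)

There is no counter-ion, so the complex is neutral overall.
Ligand charges: 1×glycinato (-1 each), 1×nitrato (-1 each), 1×triphenylphosphine (neutral); total -2. So Pd + (-2) = 0, giving Pd = +2.
Ligands are named alphabetically: glycinato before nitrato before triphenylphosphine.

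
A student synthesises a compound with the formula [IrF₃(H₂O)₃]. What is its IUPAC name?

triaquatrifluoroiridium(III)

There is no counter-ion, so the complex is neutral overall.
Ligand charges: 3×aqua (neutral), 3×fluoro (-1 each); total -3. So Ir + (-3) = 0, giving Ir = +3.
Ligands are named alphabetically: aqua before fluoro.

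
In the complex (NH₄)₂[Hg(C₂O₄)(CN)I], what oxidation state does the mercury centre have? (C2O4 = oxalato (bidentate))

+2

2 ammonium outside the brackets (+1 each) → the complex ion is 2−.
Ligand charges: 1×CN = -1; 1×I = -1; 1×C2O4 = -2; sum -4.
Hg + (-4) = 2− ⇒ Hg is +2.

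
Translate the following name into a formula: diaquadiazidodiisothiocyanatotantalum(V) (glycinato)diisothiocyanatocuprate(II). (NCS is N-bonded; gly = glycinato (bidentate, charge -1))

[Ta(H2O)2(N3)2(NCS)2][Cu(gly)(NCS)2]

Cation [Ta…]: ligand charges -4, Ta(V) ⇒ ion charge 1+.
Anion [Cu…]: ligand charges -3, Cu(II) ⇒ ion charge 1−.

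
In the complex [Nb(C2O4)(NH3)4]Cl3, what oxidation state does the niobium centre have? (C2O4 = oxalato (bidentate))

+5

3 chloride outside the brackets (-1 each) → the complex ion is 3+.
Ligand charges: 1×C2O4 = -2; 4×NH3 neutral; sum -2.
Nb + (-2) = 3+ ⇒ Nb is +5.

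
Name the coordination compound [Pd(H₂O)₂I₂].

There is no counter-ion, so the complex is neutral overall.
Ligand charges: 2×aqua (neutral), 2×iodo (-1 each); total -2. So Pd + (-2) = 0, giving Pd = +2.
Ligands are named alphabetically: aqua before iodo.

diaquadiiodopalladium(II)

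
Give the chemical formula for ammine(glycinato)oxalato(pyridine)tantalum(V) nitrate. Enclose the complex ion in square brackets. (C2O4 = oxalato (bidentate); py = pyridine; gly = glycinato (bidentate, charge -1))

[Ta(C2O4)(gly)(NH3)(py)](NO3)2

Ligands: 1 oxalato (C2O4, -2), 1 ammine (NH3, neutral), 1 pyridine (py, neutral), 1 glycinato (gly, -1). Ligand charge sum = -3.
With Ta in oxidation state +5, the complex ion is [Ta...]^2+.
Charge balance with nitrate (-1) requires 1 complex ion per 2 nitrate.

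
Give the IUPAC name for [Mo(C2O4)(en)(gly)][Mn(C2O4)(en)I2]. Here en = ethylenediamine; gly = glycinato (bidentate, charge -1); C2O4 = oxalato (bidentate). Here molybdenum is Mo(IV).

Mo is given as +4; the cation's ligand charges sum to -3, so the complex cation is 1+.
A 1:1 salt means the anion carries the equal and opposite charge, 1−.
Anion: ligand charges sum to -4; for the ion to be 1−, Mn = +3.

(ethylenediamine)(glycinato)oxalatomolybdenum(IV) (ethylenediamine)diiodooxalatomanganate(III)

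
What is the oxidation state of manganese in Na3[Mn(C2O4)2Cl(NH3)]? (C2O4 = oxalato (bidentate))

3 sodium outside the brackets (+1 each) → the complex ion is 3−.
Ligand charges: 1×NH3 neutral; 2×C2O4 = -4; 1×Cl = -1; sum -5.
Mn + (-5) = 3− ⇒ Mn is +2.

+2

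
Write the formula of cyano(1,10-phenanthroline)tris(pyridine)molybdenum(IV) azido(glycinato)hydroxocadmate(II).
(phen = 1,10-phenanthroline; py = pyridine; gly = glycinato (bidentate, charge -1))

Cation [Mo…]: ligand charges -1, Mo(IV) ⇒ ion charge 3+.
Anion [Cd…]: ligand charges -3, Cd(II) ⇒ ion charge 1−.
One 3+ cation requires 3 of the 1− anion.

[Mo(CN)(phen)(py)3][Cd(gly)(N3)(OH)]3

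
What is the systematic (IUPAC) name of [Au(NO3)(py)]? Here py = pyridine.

nitrato(pyridine)gold(I)

There is no counter-ion, so the complex is neutral overall.
Ligand charges: 1×pyridine (neutral), 1×nitrato (-1 each); total -1. So Au + (-1) = 0, giving Au = +1.
Ligands are named alphabetically: nitrato before pyridine.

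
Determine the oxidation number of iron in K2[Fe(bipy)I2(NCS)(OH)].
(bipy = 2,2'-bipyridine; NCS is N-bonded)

+2

2 potassium outside the brackets (+1 each) → the complex ion is 2−.
Ligand charges: 2×I = -2; 1×bipy neutral; 1×NCS = -1; 1×OH = -1; sum -4.
Fe + (-4) = 2− ⇒ Fe is +2.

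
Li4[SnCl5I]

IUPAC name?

lithium pentachloroiodostannate(II)

The 4 lithium counter-ions carry a total charge of +4, so each complex ion is 4−.
Ligand charges: 5×chloro (-1 each), 1×iodo (-1 each); total -6. So Sn + (-6) = 4−, giving Sn = +2.
The complex ion is anionic, so tin takes the -ate form stannate(II).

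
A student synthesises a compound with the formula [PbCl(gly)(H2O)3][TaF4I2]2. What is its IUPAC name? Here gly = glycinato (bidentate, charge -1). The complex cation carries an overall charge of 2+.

triaquachloro(glycinato)lead(IV) tetrafluorodiiodotantalate(V)

Both ions are complex: the cation is named first with the plain metal name, the anion second with the -ate form; each ion's ligands are alphabetised independently.
The complex cation is given as 2+; its ligand charges sum to -2, so Pb = +4.
With 2 anions per cation, each anion must be 2/2 = 1−.
Anion: ligand charges sum to -6; for the ion to be 1−, Ta = +5.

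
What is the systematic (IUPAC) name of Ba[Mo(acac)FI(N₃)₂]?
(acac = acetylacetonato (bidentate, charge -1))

The 1 barium counter-ion carries a total charge of +2, so each complex ion is 2−.
Ligand charges: 1×iodo (-1 each), 2×azido (-1 each), 1×fluoro (-1 each), 1×acetylacetonato (-1 each); total -5. So Mo + (-5) = 2−, giving Mo = +3.
Ligands are named alphabetically: acetylacetonato before azido before fluoro before iodo.
The complex ion is anionic, so molybdenum takes the -ate form molybdate(III).

barium (acetylacetonato)diazidofluoroiodomolybdate(III)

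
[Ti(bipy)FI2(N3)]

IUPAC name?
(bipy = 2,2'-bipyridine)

There is no counter-ion, so the complex is neutral overall.
Ligand charges: 2×iodo (-1 each), 1×fluoro (-1 each), 1×2,2'-bipyridine (neutral), 1×azido (-1 each); total -4. So Ti + (-4) = 0, giving Ti = +4.
Ligands are named alphabetically: azido before bipyridine before fluoro before iodo.

azido(2,2'-bipyridine)fluorodiiodotitanium(IV)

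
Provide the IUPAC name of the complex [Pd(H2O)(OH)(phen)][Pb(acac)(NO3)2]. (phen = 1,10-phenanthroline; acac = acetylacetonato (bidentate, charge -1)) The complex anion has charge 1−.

The complex anion is given as 1−; its ligand charges sum to -3, so Pb = +2.
A 1:1 salt means the cation carries the equal and opposite charge, 1+.
Cation: ligand charges sum to -1; for the ion to be 1+, Pd = +2.

aquahydroxo(1,10-phenanthroline)palladium(II) (acetylacetonato)dinitratoplumbate(II)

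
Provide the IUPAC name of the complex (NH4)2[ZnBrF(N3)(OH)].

The 2 ammonium counter-ions carry a total charge of +2, so each complex ion is 2−.
Ligand charges: 1×azido (-1 each), 1×fluoro (-1 each), 1×hydroxo (-1 each), 1×bromo (-1 each); total -4. So Zn + (-4) = 2−, giving Zn = +2.
The complex ion is anionic, so zinc takes the -ate form zincate(II).

ammonium azidobromofluorohydroxozincate(II)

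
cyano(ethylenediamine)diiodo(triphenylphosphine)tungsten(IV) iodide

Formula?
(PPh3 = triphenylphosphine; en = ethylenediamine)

[W(CN)(en)I2(PPh3)]I

Ligands: 1 cyano (CN, -1), 1 triphenylphosphine (PPh3, neutral), 2 iodo (I, -1), 1 ethylenediamine (en, neutral). Ligand charge sum = -3.
Charge balance with iodide (-1) requires 1 complex ion per 1 iodide.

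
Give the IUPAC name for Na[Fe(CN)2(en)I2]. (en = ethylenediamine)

sodium dicyano(ethylenediamine)diiodoferrate(III)

The 1 sodium counter-ion carries a total charge of +1, so each complex ion is 1−.
Ligand charges: 2×cyano (-1 each), 2×iodo (-1 each), 1×ethylenediamine (neutral); total -4. So Fe + (-4) = 1−, giving Fe = +3.
Ligands are named alphabetically: cyano before ethylenediamine before iodo.
The complex ion is anionic, so iron takes the -ate form ferrate(III).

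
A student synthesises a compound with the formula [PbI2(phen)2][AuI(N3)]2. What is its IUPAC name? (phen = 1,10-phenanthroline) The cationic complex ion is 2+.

diiodobis(1,10-phenanthroline)lead(IV) azidoiodoaurate(I)

Both ions are complex: the cation is named first with the plain metal name, the anion second with the -ate form; each ion's ligands are alphabetised independently.
The complex cation is given as 2+; its ligand charges sum to -2, so Pb = +4.
With 2 anions per cation, each anion must be 2/2 = 1−.
Anion: ligand charges sum to -2; for the ion to be 1−, Au = +1.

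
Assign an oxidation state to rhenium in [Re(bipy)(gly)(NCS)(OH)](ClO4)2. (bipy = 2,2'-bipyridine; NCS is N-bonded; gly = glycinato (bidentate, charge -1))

2 perchlorate outside the brackets (-1 each) → the complex ion is 2+.
Ligand charges: 1×bipy neutral; 1×OH = -1; 1×NCS = -1; 1×gly = -1; sum -3.
Re + (-3) = 2+ ⇒ Re is +5.

+5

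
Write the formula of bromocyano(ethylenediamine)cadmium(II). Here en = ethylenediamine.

[CdBr(CN)(en)]

Ligands: 1 ethylenediamine (en, neutral), 1 bromo (Br, -1), 1 cyano (CN, -1). Ligand charge sum = -2.
With Cd in oxidation state +2, the complex ion is [Cd...].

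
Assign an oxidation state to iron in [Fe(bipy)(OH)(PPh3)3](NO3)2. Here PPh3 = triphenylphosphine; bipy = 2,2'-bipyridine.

+3

2 nitrate outside the brackets (-1 each) → the complex ion is 2+.
Ligand charges: 3×PPh3 neutral; 1×OH = -1; 1×bipy neutral; sum -1.
Fe + (-1) = 2+ ⇒ Fe is +3.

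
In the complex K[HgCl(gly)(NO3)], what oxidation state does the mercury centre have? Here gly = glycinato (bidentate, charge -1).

1 potassium outside the brackets (+1 each) → the complex ion is 1−.
Ligand charges: 1×Cl = -1; 1×gly = -1; 1×NO3 = -1; sum -3.
Hg + (-3) = 1− ⇒ Hg is +2.

+2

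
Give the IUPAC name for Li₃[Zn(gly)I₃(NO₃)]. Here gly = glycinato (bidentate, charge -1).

lithium (glycinato)triiodonitratozincate(II)

The 3 lithium counter-ions carry a total charge of +3, so each complex ion is 3−.
Ligand charges: 1×glycinato (-1 each), 1×nitrato (-1 each), 3×iodo (-1 each); total -5. So Zn + (-5) = 3−, giving Zn = +2.
The complex ion is anionic, so zinc takes the -ate form zincate(II).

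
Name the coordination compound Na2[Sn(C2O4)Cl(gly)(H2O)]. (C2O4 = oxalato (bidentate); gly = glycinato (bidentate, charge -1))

The 2 sodium counter-ions carry a total charge of +2, so each complex ion is 2−.
Ligand charges: 1×chloro (-1 each), 1×oxalato (-2 each), 1×aqua (neutral), 1×glycinato (-1 each); total -4. So Sn + (-4) = 2−, giving Sn = +2.
The complex ion is anionic, so tin takes the -ate form stannate(II).

sodium aquachloro(glycinato)oxalatostannate(II)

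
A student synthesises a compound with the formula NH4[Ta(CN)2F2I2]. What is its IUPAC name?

ammonium dicyanodifluorodiiodotantalate(V)

The 1 ammonium counter-ion carries a total charge of +1, so each complex ion is 1−.
Ligand charges: 2×fluoro (-1 each), 2×cyano (-1 each), 2×iodo (-1 each); total -6. So Ta + (-6) = 1−, giving Ta = +5.
The complex ion is anionic, so tantalum takes the -ate form tantalate(V).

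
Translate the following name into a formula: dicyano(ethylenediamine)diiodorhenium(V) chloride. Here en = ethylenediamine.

Ligands: 1 ethylenediamine (en, neutral), 2 cyano (CN, -1), 2 iodo (I, -1). Ligand charge sum = -4.
With Re in oxidation state +5, the complex ion is [Re...]^1+.
Charge balance with chloride (-1) requires 1 complex ion per 1 chloride.

[Re(CN)2(en)I2]Cl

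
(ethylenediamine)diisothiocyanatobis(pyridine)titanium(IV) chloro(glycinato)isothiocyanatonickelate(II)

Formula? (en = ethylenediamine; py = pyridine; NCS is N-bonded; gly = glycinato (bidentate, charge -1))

[Ti(en)(NCS)2(py)2][NiCl(gly)(NCS)]2

Cation [Ti…]: ligand charges -2, Ti(IV) ⇒ ion charge 2+.
Anion [Ni…]: ligand charges -3, Ni(II) ⇒ ion charge 1−.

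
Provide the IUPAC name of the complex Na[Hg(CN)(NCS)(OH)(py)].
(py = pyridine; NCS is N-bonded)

sodium cyanohydroxoisothiocyanato(pyridine)mercurate(II)

The 1 sodium counter-ion carries a total charge of +1, so each complex ion is 1−.
Ligand charges: 1×pyridine (neutral), 1×hydroxo (-1 each), 1×cyano (-1 each), 1×isothiocyanato (-1 each); total -3. So Hg + (-3) = 1−, giving Hg = +2.
Ligands are named alphabetically: cyano before hydroxo before isothiocyanato before pyridine.
The complex ion is anionic, so mercury takes the -ate form mercurate(II).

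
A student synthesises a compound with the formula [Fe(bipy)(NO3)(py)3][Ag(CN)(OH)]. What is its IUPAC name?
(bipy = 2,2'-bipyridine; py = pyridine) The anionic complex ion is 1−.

(2,2'-bipyridine)nitratotris(pyridine)iron(II) cyanohydroxoargentate(I)

Both ions are complex: the cation is named first with the plain metal name, the anion second with the -ate form; each ion's ligands are alphabetised independently.
The complex anion is given as 1−; its ligand charges sum to -2, so Ag = +1.
A 1:1 salt means the cation carries the equal and opposite charge, 1+.
Cation: ligand charges sum to -1; for the ion to be 1+, Fe = +2.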